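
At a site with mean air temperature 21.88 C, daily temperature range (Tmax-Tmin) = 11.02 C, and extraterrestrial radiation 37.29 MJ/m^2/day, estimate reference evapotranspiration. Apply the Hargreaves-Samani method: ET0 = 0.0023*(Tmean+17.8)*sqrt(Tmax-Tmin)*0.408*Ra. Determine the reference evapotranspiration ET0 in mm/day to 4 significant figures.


ET0 = 0.0023*(21.88+17.8)*sqrt(11.02)*0.408*37.29 = 4.609 mm/day
Therefore the reference evapotranspiration ET0 = 4.609 mm/day.


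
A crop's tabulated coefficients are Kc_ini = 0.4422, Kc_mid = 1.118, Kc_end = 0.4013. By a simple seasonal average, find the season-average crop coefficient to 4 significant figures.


Approach: apply a simple seasonal average, Kc_avg = (Kc_ini + Kc_mid + Kc_end)/3.
Kc_avg = (0.4422 + 1.118 + 0.4013)/3 = 0.6538
Therefore the season-average crop coefficient = 0.6538.


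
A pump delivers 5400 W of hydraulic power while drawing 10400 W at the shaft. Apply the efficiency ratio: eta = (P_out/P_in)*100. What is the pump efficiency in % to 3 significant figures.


eta = (5400 / 10400) * 100 = 51.9 %
Therefore the pump efficiency = 51.9 %.


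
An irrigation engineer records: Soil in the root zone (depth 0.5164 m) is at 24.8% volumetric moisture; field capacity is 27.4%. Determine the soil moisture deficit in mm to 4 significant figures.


Approach: apply the soil moisture deficit relation, SMD = (FC - theta)/100 * depth * 1000.
SMD = (27.4 - 24.8)/100 * 0.5164 * 1000 = 13.43 mm
Therefore the soil moisture deficit = 13.43 mm.


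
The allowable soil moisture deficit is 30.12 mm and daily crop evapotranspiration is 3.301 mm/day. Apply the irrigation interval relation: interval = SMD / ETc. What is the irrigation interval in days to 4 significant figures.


interval = 30.12 / 3.301 = 9.125 days
Therefore the irrigation interval = 9.125 days.


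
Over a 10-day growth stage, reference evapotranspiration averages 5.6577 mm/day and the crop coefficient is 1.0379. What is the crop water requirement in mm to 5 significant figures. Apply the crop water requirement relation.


Approach: apply the crop water requirement relation, CWR = ET0 * Kc * days.
CWR = 5.6577 * 1.0379 * 10 = 58.721 mm
Therefore the crop water requirement = 58.721 mm.


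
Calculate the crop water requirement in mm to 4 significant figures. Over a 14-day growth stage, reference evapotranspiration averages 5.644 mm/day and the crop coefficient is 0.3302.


Approach: apply the crop water requirement relation, CWR = ET0 * Kc * days.
CWR = 5.644 * 0.3302 * 14 = 26.09 mm
Therefore the crop water requirement = 26.09 mm.


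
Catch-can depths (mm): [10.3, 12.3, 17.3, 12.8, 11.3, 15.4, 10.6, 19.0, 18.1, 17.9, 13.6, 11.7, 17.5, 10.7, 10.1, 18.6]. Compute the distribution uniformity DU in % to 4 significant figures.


Approach: apply the low-quarter distribution uniformity, DU = (mean of lowest quarter of readings / overall mean)*100.
sorted lowest 4 of 16: [10.1, 10.3, 10.6, 10.7] -> mean = 10.4250 mm
overall mean = 14.2000 mm
DU = (10.4250/14.2000)*100 = 73.42 %
Therefore the distribution uniformity DU = 73.42 %.


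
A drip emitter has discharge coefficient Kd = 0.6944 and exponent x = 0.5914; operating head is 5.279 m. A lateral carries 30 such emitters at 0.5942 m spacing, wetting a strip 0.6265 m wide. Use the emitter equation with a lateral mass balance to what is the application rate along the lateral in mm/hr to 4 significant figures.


Approach: apply the emitter equation with a lateral mass balance, q = Kd*h^x; Q = n*q; rate = Q/(n*spacing*width).
Step 1 — single emitter flow (q = Kd*h^x):
  q = 0.6944 * 5.279^0.5914 = 1.85749 L/hr
Step 2 — total lateral flow: Q = 30 * 1.85749 = 55.7247 L/hr
Step 3 — wetted area: A = 30 * 0.5942 * 0.6265 = 11.1680 m^2
Step 4 — application rate: Q/A = 55.7247/11.1680 = 4.990 mm/hr
Therefore the application rate along the lateral = 4.990 mm/hr.


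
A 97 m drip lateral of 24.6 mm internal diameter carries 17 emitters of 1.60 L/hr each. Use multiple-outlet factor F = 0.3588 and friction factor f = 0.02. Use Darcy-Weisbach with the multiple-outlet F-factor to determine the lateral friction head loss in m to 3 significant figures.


Approach: apply Darcy-Weisbach with the multiple-outlet F-factor, Q = n*q/(3600*1000) m^3/s; v = Q/A; hf = F*f*(L/D)*(v^2/(2g)).
Q = 17*1.60/(3600*1000) = 7.5556e-06 m^3/s
A = pi*(24.6e-3/2)^2 = 4.7529e-04 m^2, so v = Q/A = 0.015897 m/s
hf = 0.3588*0.02*(97/0.0246)*(0.015897^2/(2*9.81)) = 0.000364 m
Therefore the lateral friction head loss = 0.000364 m.


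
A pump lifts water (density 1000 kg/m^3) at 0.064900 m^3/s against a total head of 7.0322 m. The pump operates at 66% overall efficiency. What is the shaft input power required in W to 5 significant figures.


Approach: apply hydraulic power then efficiency conversion, P = rho*g*Q*H; P_in = P/eta.
Step 1 — hydraulic power (P = rho*g*Q*H):
  P = 1000 * 9.81 * 0.064900 * 7.0322 = 4477.184 W
Step 2 — input power: P_in = P/eta = 4477.184 / 0.66 = 6783.6 W
Therefore the shaft input power required = 6783.6 W.


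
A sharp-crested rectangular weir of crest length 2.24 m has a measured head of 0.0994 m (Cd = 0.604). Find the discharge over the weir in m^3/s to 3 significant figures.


Approach: apply the rectangular weir equation, Q = (2/3)*Cd*L*sqrt(2g)*H^1.5.
Q = (2/3)*0.604*2.24*sqrt(2*9.81)*0.0994^1.5 = 0.125 m^3/s
Therefore the discharge over the weir = 0.125 m^3/s.


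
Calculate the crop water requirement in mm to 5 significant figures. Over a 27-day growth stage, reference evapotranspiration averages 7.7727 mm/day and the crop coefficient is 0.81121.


Approach: apply the crop water requirement relation, CWR = ET0 * Kc * days.
CWR = 7.7727 * 0.81121 * 27 = 170.24 mm
Therefore the crop water requirement = 170.24 mm.


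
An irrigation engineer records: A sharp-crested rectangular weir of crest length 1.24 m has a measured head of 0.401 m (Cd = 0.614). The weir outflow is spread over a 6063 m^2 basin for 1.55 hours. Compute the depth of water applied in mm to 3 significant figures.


Approach: apply the rectangular weir equation with a volume-to-depth conversion, Q = (2/3)*Cd*L*sqrt(2g)*H^1.5; d = Q*t/A * 1000.
Step 1 — weir discharge:
  Q = (2/3)*0.614*1.24*sqrt(2*9.81)*0.401^1.5 = 0.57091 m^3/s
Step 2 — volume: V = 0.57091 * 1.55*3600 = 3185.7 m^3
Step 3 — depth: d = V/A * 1000 = 3185.7/6063 * 1000 = 525 mm
Therefore the depth of water applied = 525 mm.


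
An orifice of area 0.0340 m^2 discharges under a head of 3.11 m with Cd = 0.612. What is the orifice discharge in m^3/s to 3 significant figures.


Approach: apply the orifice equation, Q = Cd*A*sqrt(2*g*h).
Q = 0.612 * 0.0340 * sqrt(2*9.81*3.11) = 0.163 m^3/s
Therefore the orifice discharge = 0.163 m^3/s.


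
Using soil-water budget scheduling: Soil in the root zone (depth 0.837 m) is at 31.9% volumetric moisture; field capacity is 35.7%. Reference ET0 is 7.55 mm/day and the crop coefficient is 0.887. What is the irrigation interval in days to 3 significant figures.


Approach: apply soil-water budget scheduling, SMD = (FC-theta)/100*depth*1000; ETc = ET0*Kc; interval = SMD/ETc.
Step 1 — soil moisture deficit:
  SMD = (35.7 - 31.9)/100 * 0.837 * 1000 = 31.806 mm
Step 2 — daily crop ET (ETc = ET0*Kc):
  ETc = 7.55 * 0.887 = 6.6968 mm/day
Step 3 — irrigation interval (SMD/ETc):
  interval = 31.806 / 6.6968 = 4.75 days
Therefore the irrigation interval = 4.75 days.


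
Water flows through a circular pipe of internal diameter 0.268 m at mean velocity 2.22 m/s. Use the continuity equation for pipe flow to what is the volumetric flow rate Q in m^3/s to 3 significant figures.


Approach: apply the continuity equation for pipe flow, Q = A * v with A = pi*(D/2)^2.
A = pi*(0.268/2)^2 = 0.056410 m^2
Q = 0.056410 * 2.22 = 0.125 m^3/s
Therefore the volumetric flow rate Q = 0.125 m^3/s.


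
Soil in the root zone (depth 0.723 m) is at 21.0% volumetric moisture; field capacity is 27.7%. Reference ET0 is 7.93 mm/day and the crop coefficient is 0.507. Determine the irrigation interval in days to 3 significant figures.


Approach: apply soil-water budget scheduling, SMD = (FC-theta)/100*depth*1000; ETc = ET0*Kc; interval = SMD/ETc.
Step 1 — soil moisture deficit:
  SMD = (27.7 - 21.0)/100 * 0.723 * 1000 = 48.441 mm
Step 2 — daily crop ET (ETc = ET0*Kc):
  ETc = 7.93 * 0.507 = 4.0205 mm/day
Step 3 — irrigation interval (SMD/ETc):
  interval = 48.441 / 4.0205 = 12.0 days
Therefore the irrigation interval = 12.0 days.


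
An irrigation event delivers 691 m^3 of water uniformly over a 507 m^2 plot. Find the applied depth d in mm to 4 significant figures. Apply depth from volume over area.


Approach: apply depth from volume over area, d = (V/A)*1000.
d = (691 / 507) * 1000 = 1363 mm
Therefore the applied depth d = 1363 mm.


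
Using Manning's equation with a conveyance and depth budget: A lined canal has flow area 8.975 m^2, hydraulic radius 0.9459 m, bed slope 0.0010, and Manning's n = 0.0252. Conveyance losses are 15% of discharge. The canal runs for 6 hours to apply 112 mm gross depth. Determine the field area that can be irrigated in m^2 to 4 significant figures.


Approach: apply Manning's equation with a conveyance and depth budget, Q = (1/n)*A*R^(2/3)*S^(1/2); Q_field = Q*(1-loss); Area = Q_field*t/(d/1000).
Step 1 — canal discharge (Manning's equation):
  Q = (1/0.0252) * 8.975 * 0.9459^(2/3) * 0.0010^(1/2) = 10.8525 m^3/s
Step 2 — delivered flow: Q_field = 10.8525*(1 - 15/100) = 9.22464 m^3/s
Step 3 — volume delivered: V = 9.22464 * 6*3600 = 199252 m^3
Step 4 — area served: A = V / (depth/1000) = 199252 / 0.112 = 1779000 m^2
Therefore the field area that can be irrigated = 1779000 m^2.


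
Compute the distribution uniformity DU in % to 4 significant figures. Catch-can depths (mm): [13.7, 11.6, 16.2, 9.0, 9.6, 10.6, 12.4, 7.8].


Approach: apply the low-quarter distribution uniformity, DU = (mean of lowest quarter of readings / overall mean)*100.
sorted lowest 2 of 8: [7.8, 9.0] -> mean = 8.40000 mm
overall mean = 11.3625 mm
DU = (8.40000/11.3625)*100 = 73.93 %
Therefore the distribution uniformity DU = 73.93 %.


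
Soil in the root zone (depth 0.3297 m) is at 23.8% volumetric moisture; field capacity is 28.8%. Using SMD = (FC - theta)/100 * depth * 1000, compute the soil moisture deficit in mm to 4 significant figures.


SMD = (28.8 - 23.8)/100 * 0.3297 * 1000 = 16.48 mm
Therefore the soil moisture deficit = 16.48 mm.


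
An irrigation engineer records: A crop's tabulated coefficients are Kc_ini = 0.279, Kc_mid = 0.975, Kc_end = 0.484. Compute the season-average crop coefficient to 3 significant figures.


Approach: apply a simple seasonal average, Kc_avg = (Kc_ini + Kc_mid + Kc_end)/3.
Kc_avg = (0.279 + 0.975 + 0.484)/3 = 0.579
Therefore the season-average crop coefficient = 0.579.


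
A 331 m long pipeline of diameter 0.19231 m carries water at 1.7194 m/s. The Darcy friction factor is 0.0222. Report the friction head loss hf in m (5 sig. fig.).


Approach: apply the Darcy-Weisbach equation, hf = f*(L/D)*(v^2/(2g)).
hf = 0.0222 * (331/0.19231) * (1.7194^2 / (2*9.81))
hf = 5.7575 m
Therefore the friction head loss hf = 5.7575 m.


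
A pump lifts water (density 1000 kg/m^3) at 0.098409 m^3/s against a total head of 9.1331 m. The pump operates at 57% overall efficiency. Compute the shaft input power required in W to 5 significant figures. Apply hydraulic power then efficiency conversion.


Approach: apply hydraulic power then efficiency conversion, P = rho*g*Q*H; P_in = P/eta.
Step 1 — hydraulic power (P = rho*g*Q*H):
  P = 1000 * 9.81 * 0.098409 * 9.1331 = 8817.024 W
Step 2 — input power: P_in = P/eta = 8817.024 / 0.57 = 15468 W
Therefore the shaft input power required = 15468 W.


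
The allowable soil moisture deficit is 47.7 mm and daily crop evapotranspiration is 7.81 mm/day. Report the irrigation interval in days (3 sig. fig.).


Approach: apply the irrigation interval relation, interval = SMD / ETc.
interval = 47.7 / 7.81 = 6.11 days
Therefore the irrigation interval = 6.11 days.


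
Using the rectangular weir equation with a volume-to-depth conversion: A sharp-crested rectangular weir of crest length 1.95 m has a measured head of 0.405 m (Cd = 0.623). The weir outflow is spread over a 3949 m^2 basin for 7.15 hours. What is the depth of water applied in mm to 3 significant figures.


Approach: apply the rectangular weir equation with a volume-to-depth conversion, Q = (2/3)*Cd*L*sqrt(2g)*H^1.5; d = Q*t/A * 1000.
Step 1 — weir discharge:
  Q = (2/3)*0.623*1.95*sqrt(2*9.81)*0.405^1.5 = 0.92462 m^3/s
Step 2 — volume: V = 0.92462 * 7.15*3600 = 23800 m^3
Step 3 — depth: d = V/A * 1000 = 23800/3949 * 1000 = 6030 mm
Therefore the depth of water applied = 6030 mm.


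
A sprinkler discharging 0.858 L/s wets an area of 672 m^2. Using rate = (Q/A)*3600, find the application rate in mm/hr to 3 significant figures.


rate = (0.858 / 672) * 3600 = 4.60 mm/hr
Therefore the application rate = 4.60 mm/hr.


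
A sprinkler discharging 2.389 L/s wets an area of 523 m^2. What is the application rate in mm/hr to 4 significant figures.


Approach: apply the application rate relation, rate = (Q/A)*3600.
rate = (2.389 / 523) * 3600 = 16.44 mm/hr
Therefore the application rate = 16.44 mm/hr.


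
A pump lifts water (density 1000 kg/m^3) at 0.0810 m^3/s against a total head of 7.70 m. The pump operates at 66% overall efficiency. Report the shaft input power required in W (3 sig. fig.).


Approach: apply hydraulic power then efficiency conversion, P = rho*g*Q*H; P_in = P/eta.
Step 1 — hydraulic power (P = rho*g*Q*H):
  P = 1000 * 9.81 * 0.0810 * 7.70 = 6118.5 W
Step 2 — input power: P_in = P/eta = 6118.5 / 0.66 = 9270 W
Therefore the shaft input power required = 9270 W.


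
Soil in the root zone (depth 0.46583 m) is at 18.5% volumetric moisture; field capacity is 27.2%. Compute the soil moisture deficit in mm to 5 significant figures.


Approach: apply the soil moisture deficit relation, SMD = (FC - theta)/100 * depth * 1000.
SMD = (27.2 - 18.5)/100 * 0.46583 * 1000 = 40.527 mm
Therefore the soil moisture deficit = 40.527 mm.


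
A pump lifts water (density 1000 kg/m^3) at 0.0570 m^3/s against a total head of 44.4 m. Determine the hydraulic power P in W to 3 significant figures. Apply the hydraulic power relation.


Approach: apply the hydraulic power relation, P = rho*g*Q*H.
P = 1000 * 9.81 * 0.0570 * 44.4 = 24800 W
Therefore the hydraulic power P = 24800 W.


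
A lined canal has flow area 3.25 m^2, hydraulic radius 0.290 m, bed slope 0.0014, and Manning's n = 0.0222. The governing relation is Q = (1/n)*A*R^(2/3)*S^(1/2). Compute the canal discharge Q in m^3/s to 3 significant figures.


Q = (1/0.0222) * 3.25 * 0.290^(2/3) * 0.0014^(1/2) = 2.40 m^3/s
Therefore the canal discharge Q = 2.40 m^3/s.


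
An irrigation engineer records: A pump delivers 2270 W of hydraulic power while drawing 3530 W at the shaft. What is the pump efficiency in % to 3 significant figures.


Approach: apply the efficiency ratio, eta = (P_out/P_in)*100.
eta = (2270 / 3530) * 100 = 64.3 %
Therefore the pump efficiency = 64.3 %.


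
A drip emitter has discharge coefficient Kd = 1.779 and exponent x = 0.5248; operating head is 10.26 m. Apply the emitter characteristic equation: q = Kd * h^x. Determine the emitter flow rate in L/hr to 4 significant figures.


q = 1.779 * 10.26^0.5248 = 6.037 L/hr
Therefore the emitter flow rate = 6.037 L/hr.


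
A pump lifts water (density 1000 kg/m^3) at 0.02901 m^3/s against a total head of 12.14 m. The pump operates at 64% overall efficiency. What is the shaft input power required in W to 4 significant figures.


Approach: apply hydraulic power then efficiency conversion, P = rho*g*Q*H; P_in = P/eta.
Step 1 — hydraulic power (P = rho*g*Q*H):
  P = 1000 * 9.81 * 0.02901 * 12.14 = 3454.90 W
Step 2 — input power: P_in = P/eta = 3454.90 / 0.64 = 5398 W
Therefore the shaft input power required = 5398 W.


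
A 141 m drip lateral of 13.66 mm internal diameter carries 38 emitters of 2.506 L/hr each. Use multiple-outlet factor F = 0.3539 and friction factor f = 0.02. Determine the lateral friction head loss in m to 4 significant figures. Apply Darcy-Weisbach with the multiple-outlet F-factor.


Approach: apply Darcy-Weisbach with the multiple-outlet F-factor, Q = n*q/(3600*1000) m^3/s; v = Q/A; hf = F*f*(L/D)*(v^2/(2g)).
Q = 38*2.506/(3600*1000) = 2.64522e-05 m^3/s
A = pi*(13.66e-3/2)^2 = 1.46552e-04 m^2, so v = Q/A = 0.180497 m/s
hf = 0.3539*0.02*(141/0.01366)*(0.180497^2/(2*9.81)) = 0.1213 m
Therefore the lateral friction head loss = 0.1213 m.


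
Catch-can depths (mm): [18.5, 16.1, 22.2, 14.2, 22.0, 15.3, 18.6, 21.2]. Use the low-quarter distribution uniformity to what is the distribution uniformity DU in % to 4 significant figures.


Approach: apply the low-quarter distribution uniformity, DU = (mean of lowest quarter of readings / overall mean)*100.
sorted lowest 2 of 8: [14.2, 15.3] -> mean = 14.7500 mm
overall mean = 18.5125 mm
DU = (14.7500/18.5125)*100 = 79.68 %
Therefore the distribution uniformity DU = 79.68 %.


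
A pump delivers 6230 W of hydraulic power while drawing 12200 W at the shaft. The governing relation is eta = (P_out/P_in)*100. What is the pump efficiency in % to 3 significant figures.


eta = (6230 / 12200) * 100 = 51.1 %
Therefore the pump efficiency = 51.1 %.


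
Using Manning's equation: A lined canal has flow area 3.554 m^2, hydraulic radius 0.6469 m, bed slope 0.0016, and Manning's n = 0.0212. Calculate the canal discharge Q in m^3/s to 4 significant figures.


Approach: apply Manning's equation, Q = (1/n)*A*R^(2/3)*S^(1/2).
Q = (1/0.0212) * 3.554 * 0.6469^(2/3) * 0.0016^(1/2) = 5.016 m^3/s
Therefore the canal discharge Q = 5.016 m^3/s.


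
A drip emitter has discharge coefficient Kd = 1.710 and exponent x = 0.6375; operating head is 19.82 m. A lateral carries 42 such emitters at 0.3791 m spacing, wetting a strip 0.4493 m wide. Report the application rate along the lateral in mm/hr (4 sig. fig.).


Approach: apply the emitter equation with a lateral mass balance, q = Kd*h^x; Q = n*q; rate = Q/(n*spacing*width).
Step 1 — single emitter flow (q = Kd*h^x):
  q = 1.710 * 19.82^0.6375 = 11.4789 L/hr
Step 2 — total lateral flow: Q = 42 * 11.4789 = 482.113 L/hr
Step 3 — wetted area: A = 42 * 0.3791 * 0.4493 = 7.15384 m^2
Step 4 — application rate: Q/A = 482.113/7.15384 = 67.39 mm/hr
Therefore the application rate along the lateral = 67.39 mm/hr.


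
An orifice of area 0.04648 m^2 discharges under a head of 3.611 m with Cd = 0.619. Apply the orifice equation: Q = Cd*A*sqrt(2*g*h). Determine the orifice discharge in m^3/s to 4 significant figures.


Q = 0.619 * 0.04648 * sqrt(2*9.81*3.611) = 0.2422 m^3/s
Therefore the orifice discharge = 0.2422 m^3/s.


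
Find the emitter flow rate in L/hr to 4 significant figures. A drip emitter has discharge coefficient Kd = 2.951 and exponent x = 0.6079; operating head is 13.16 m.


Approach: apply the emitter characteristic equation, q = Kd * h^x.
q = 2.951 * 13.16^0.6079 = 14.14 L/hr
Therefore the emitter flow rate = 14.14 L/hr.


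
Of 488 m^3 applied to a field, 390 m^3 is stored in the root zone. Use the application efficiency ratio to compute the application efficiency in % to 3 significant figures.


Approach: apply the application efficiency ratio, Ea = (stored/applied)*100.
Ea = (390/488)*100 = 79.9 %
Therefore the application efficiency = 79.9 %.


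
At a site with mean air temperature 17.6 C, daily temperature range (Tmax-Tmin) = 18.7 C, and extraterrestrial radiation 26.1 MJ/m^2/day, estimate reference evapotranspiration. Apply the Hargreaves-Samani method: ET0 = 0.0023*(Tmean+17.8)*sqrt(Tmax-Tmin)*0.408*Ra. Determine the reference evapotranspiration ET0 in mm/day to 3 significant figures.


ET0 = 0.0023*(17.6+17.8)*sqrt(18.7)*0.408*26.1 = 3.75 mm/day
Therefore the reference evapotranspiration ET0 = 3.75 mm/day.


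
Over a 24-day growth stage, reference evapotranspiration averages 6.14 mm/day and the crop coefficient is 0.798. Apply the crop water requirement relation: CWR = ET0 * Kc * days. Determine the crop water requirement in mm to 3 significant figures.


CWR = 6.14 * 0.798 * 24 = 118 mm
Therefore the crop water requirement = 118 mm.


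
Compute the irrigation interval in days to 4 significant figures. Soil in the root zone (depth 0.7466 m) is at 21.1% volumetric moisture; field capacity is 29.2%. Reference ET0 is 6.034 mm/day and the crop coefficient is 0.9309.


Approach: apply soil-water budget scheduling, SMD = (FC-theta)/100*depth*1000; ETc = ET0*Kc; interval = SMD/ETc.
Step 1 — soil moisture deficit:
  SMD = (29.2 - 21.1)/100 * 0.7466 * 1000 = 60.4746 mm
Step 2 — daily crop ET (ETc = ET0*Kc):
  ETc = 6.034 * 0.9309 = 5.61705 mm/day
Step 3 — irrigation interval (SMD/ETc):
  interval = 60.4746 / 5.61705 = 10.77 days
Therefore the irrigation interval = 10.77 days.


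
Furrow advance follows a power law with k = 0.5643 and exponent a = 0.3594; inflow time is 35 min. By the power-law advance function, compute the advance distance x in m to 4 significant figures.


Approach: apply the power-law advance function, x = k*t^a.
x = 0.5643 * 35^0.3594 = 2.025 m
Therefore the advance distance x = 2.025 m.


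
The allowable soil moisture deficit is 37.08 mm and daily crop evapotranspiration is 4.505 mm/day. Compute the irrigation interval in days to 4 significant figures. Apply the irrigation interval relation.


Approach: apply the irrigation interval relation, interval = SMD / ETc.
interval = 37.08 / 4.505 = 8.231 days
Therefore the irrigation interval = 8.231 days.


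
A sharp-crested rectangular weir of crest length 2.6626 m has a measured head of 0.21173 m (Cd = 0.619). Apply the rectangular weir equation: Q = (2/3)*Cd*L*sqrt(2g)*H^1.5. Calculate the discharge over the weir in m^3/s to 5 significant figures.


Q = (2/3)*0.619*2.6626*sqrt(2*9.81)*0.21173^1.5 = 0.47416 m^3/s
Therefore the discharge over the weir = 0.47416 m^3/s.


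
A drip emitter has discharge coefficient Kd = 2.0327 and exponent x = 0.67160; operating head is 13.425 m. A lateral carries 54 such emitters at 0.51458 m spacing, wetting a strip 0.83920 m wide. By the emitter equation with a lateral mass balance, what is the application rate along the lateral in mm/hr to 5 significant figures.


Approach: apply the emitter equation with a lateral mass balance, q = Kd*h^x; Q = n*q; rate = Q/(n*spacing*width).
Step 1 — single emitter flow (q = Kd*h^x):
  q = 2.0327 * 13.425^0.67160 = 11.63002 L/hr
Step 2 — total lateral flow: Q = 54 * 11.63002 = 628.0212 L/hr
Step 3 — wetted area: A = 54 * 0.51458 * 0.83920 = 23.31912 m^2
Step 4 — application rate: Q/A = 628.0212/23.31912 = 26.932 mm/hr
Therefore the application rate along the lateral = 26.932 mm/hr.


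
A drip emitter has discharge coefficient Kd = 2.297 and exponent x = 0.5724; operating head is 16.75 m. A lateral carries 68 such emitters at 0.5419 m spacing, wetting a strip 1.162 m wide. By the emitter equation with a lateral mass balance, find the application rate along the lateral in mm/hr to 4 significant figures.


Approach: apply the emitter equation with a lateral mass balance, q = Kd*h^x; Q = n*q; rate = Q/(n*spacing*width).
Step 1 — single emitter flow (q = Kd*h^x):
  q = 2.297 * 16.75^0.5724 = 11.5289 L/hr
Step 2 — total lateral flow: Q = 68 * 11.5289 = 783.964 L/hr
Step 3 — wetted area: A = 68 * 0.5419 * 1.162 = 42.8188 m^2
Step 4 — application rate: Q/A = 783.964/42.8188 = 18.31 mm/hr
Therefore the application rate along the lateral = 18.31 mm/hr.


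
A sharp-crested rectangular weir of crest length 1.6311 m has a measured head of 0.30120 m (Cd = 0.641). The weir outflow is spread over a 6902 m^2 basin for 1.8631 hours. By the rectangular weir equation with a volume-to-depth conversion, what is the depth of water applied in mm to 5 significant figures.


Approach: apply the rectangular weir equation with a volume-to-depth conversion, Q = (2/3)*Cd*L*sqrt(2g)*H^1.5; d = Q*t/A * 1000.
Step 1 — weir discharge:
  Q = (2/3)*0.641*1.6311*sqrt(2*9.81)*0.30120^1.5 = 0.5103632 m^3/s
Step 2 — volume: V = 0.5103632 * 1.8631*3600 = 3423.087 m^3
Step 3 — depth: d = V/A * 1000 = 3423.087/6902 * 1000 = 495.96 mm
Therefore the depth of water applied = 495.96 mm.


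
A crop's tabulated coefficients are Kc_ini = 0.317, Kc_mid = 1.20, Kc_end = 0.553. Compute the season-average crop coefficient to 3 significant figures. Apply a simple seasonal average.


Approach: apply a simple seasonal average, Kc_avg = (Kc_ini + Kc_mid + Kc_end)/3.
Kc_avg = (0.317 + 1.20 + 0.553)/3 = 0.690
Therefore the season-average crop coefficient = 0.690.


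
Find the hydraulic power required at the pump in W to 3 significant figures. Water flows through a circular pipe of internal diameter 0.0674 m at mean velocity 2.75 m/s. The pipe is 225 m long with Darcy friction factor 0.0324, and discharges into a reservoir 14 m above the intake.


Approach: apply continuity + Darcy-Weisbach + hydraulic power, Q = A*v; hf = f*(L/D)*(v^2/(2g)); H = static + hf; P = rho*g*Q*H.
Step 1 — flow rate (continuity, Q = A*v):
  A = pi*(0.0674/2)^2 = 0.0035679 m^2
  Q = 0.0035679 * 2.75 = 0.0098117 m^3/s
Step 2 — friction head loss (Darcy-Weisbach):
  hf = 0.0324 * (225/0.0674) * (2.75^2 / (2*9.81))
  hf = 41.690 m
Step 3 — total head: H = 14 + 41.690 = 55.690 m
Step 4 — hydraulic power (P = rho*g*Q*H):
  P = 1000 * 9.81 * 0.0098117 * 55.690 = 5360 W
Therefore the hydraulic power required at the pump = 5360 W.


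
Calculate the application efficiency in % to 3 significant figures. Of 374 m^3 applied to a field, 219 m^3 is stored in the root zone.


Approach: apply the application efficiency ratio, Ea = (stored/applied)*100.
Ea = (219/374)*100 = 58.6 %
Therefore the application efficiency = 58.6 %.


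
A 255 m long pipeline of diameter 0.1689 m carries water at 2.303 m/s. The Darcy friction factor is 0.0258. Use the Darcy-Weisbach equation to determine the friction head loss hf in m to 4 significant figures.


Approach: apply the Darcy-Weisbach equation, hf = f*(L/D)*(v^2/(2g)).
hf = 0.0258 * (255/0.1689) * (2.303^2 / (2*9.81))
hf = 10.53 m
Therefore the friction head loss hf = 10.53 m.


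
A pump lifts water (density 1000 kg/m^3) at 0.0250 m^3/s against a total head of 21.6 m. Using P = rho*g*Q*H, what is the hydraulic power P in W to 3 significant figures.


P = 1000 * 9.81 * 0.0250 * 21.6 = 5300 W
Therefore the hydraulic power P = 5300 W.


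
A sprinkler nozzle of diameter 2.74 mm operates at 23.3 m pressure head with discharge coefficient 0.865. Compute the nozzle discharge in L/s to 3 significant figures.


Approach: apply the orifice equation, Q = Cd*A*sqrt(2*g*h), A = pi*(d/2)^2.
A = pi*(2.74e-3/2)^2 = 5.8965e-06 m^2
Q = 0.865 * 5.8965e-06 * sqrt(2*9.81*23.3) * 1000 = 0.109 L/s
Therefore the nozzle discharge = 0.109 L/s.


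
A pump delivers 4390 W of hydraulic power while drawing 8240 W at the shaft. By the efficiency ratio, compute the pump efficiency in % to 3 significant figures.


Approach: apply the efficiency ratio, eta = (P_out/P_in)*100.
eta = (4390 / 8240) * 100 = 53.3 %
Therefore the pump efficiency = 53.3 %.


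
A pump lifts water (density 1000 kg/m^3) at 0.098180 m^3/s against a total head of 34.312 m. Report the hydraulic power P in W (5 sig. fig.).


Approach: apply the hydraulic power relation, P = rho*g*Q*H.
P = 1000 * 9.81 * 0.098180 * 34.312 = 33047 W
Therefore the hydraulic power P = 33047 W.


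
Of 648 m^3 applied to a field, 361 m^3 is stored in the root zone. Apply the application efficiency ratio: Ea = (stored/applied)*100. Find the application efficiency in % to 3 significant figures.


Ea = (361/648)*100 = 55.7 %
Therefore the application efficiency = 55.7 %.


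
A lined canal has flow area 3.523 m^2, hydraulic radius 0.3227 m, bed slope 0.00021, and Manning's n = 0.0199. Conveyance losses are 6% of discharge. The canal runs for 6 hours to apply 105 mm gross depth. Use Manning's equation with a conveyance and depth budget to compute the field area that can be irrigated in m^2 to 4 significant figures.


Approach: apply Manning's equation with a conveyance and depth budget, Q = (1/n)*A*R^(2/3)*S^(1/2); Q_field = Q*(1-loss); Area = Q_field*t/(d/1000).
Step 1 — canal discharge (Manning's equation):
  Q = (1/0.0199) * 3.523 * 0.3227^(2/3) * 0.00021^(1/2) = 1.20698 m^3/s
Step 2 — delivered flow: Q_field = 1.20698*(1 - 6/100) = 1.13457 m^3/s
Step 3 — volume delivered: V = 1.13457 * 6*3600 = 24506.6 m^3
Step 4 — area served: A = V / (depth/1000) = 24506.6 / 0.105 = 233400 m^2
Therefore the field area that can be irrigated = 233400 m^2.


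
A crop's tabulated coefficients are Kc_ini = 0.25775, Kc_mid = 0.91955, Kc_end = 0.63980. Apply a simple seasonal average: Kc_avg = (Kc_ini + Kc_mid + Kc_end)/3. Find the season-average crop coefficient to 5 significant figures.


Kc_avg = (0.25775 + 0.91955 + 0.63980)/3 = 0.60570
Therefore the season-average crop coefficient = 0.60570.


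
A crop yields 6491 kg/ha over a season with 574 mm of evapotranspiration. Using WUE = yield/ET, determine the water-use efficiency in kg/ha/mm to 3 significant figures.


WUE = 6491 / 574 = 11.3 kg/ha/mm
Therefore the water-use efficiency = 11.3 kg/ha/mm.


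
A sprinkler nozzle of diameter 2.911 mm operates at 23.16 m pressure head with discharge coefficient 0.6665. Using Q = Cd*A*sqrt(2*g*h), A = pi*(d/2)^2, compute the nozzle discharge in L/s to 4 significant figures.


A = pi*(2.911e-3/2)^2 = 6.65540e-06 m^2
Q = 0.6665 * 6.65540e-06 * sqrt(2*9.81*23.16) * 1000 = 0.09456 L/s
Therefore the nozzle discharge = 0.09456 L/s.


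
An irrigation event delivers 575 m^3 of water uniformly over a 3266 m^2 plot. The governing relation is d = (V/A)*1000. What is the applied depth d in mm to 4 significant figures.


d = (575 / 3266) * 1000 = 176.1 mm
Therefore the applied depth d = 176.1 mm.


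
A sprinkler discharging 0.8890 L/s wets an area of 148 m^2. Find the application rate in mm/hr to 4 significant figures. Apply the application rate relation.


Approach: apply the application rate relation, rate = (Q/A)*3600.
rate = (0.8890 / 148) * 3600 = 21.62 mm/hr
Therefore the application rate = 21.62 mm/hr.


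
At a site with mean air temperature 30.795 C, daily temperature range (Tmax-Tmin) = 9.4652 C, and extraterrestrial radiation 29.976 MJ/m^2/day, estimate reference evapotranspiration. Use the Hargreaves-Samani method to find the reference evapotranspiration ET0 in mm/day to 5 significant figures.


Approach: apply the Hargreaves-Samani method, ET0 = 0.0023*(Tmean+17.8)*sqrt(Tmax-Tmin)*0.408*Ra.
ET0 = 0.0023*(30.795+17.8)*sqrt(9.4652)*0.408*29.976 = 4.2055 mm/day
Therefore the reference evapotranspiration ET0 = 4.2055 mm/day.


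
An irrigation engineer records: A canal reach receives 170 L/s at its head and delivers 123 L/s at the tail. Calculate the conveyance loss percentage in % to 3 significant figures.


Approach: apply the conveyance loss ratio, loss% = ((Q_head - Q_tail)/Q_head)*100.
loss = ((170 - 123)/170)*100 = 27.6 %
Therefore the conveyance loss percentage = 27.6 %.


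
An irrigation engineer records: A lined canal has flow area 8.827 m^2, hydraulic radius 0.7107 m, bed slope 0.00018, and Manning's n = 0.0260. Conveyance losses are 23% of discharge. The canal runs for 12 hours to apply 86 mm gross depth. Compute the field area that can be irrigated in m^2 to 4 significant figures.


Approach: apply Manning's equation with a conveyance and depth budget, Q = (1/n)*A*R^(2/3)*S^(1/2); Q_field = Q*(1-loss); Area = Q_field*t/(d/1000).
Step 1 — canal discharge (Manning's equation):
  Q = (1/0.0260) * 8.827 * 0.7107^(2/3) * 0.00018^(1/2) = 3.62744 m^3/s
Step 2 — delivered flow: Q_field = 3.62744*(1 - 23/100) = 2.79313 m^3/s
Step 3 — volume delivered: V = 2.79313 * 12*3600 = 120663 m^3
Step 4 — area served: A = V / (depth/1000) = 120663 / 0.086 = 1403000 m^2
Therefore the field area that can be irrigated = 1403000 m^2.


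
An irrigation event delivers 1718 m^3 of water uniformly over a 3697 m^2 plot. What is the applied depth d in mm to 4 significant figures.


Approach: apply depth from volume over area, d = (V/A)*1000.
d = (1718 / 3697) * 1000 = 464.7 mm
Therefore the applied depth d = 464.7 mm.


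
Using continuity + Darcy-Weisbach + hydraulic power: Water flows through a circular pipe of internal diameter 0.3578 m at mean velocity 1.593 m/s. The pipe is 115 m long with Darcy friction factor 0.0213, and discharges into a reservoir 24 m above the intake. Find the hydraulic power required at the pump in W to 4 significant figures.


Approach: apply continuity + Darcy-Weisbach + hydraulic power, Q = A*v; hf = f*(L/D)*(v^2/(2g)); H = static + hf; P = rho*g*Q*H.
Step 1 — flow rate (continuity, Q = A*v):
  A = pi*(0.3578/2)^2 = 0.100547 m^2
  Q = 0.100547 * 1.593 = 0.160172 m^3/s
Step 2 — friction head loss (Darcy-Weisbach):
  hf = 0.0213 * (115/0.3578) * (1.593^2 / (2*9.81))
  hf = 0.885461 m
Step 3 — total head: H = 24 + 0.885461 = 24.8855 m
Step 4 — hydraulic power (P = rho*g*Q*H):
  P = 1000 * 9.81 * 0.160172 * 24.8855 = 39100 W
Therefore the hydraulic power required at the pump = 39100 W.


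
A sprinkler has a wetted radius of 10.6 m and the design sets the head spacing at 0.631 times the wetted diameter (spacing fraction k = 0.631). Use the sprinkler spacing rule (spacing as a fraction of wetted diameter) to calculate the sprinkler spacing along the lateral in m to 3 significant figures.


Approach: apply the sprinkler spacing rule (spacing as a fraction of wetted diameter), S = k*(2*R).
S = 0.631 * (2 * 10.6) = 13.4 m
Therefore the sprinkler spacing along the lateral = 13.4 m.


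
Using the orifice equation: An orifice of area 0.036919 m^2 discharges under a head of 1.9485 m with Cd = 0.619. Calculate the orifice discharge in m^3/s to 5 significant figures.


Approach: apply the orifice equation, Q = Cd*A*sqrt(2*g*h).
Q = 0.619 * 0.036919 * sqrt(2*9.81*1.9485) = 0.14130 m^3/s
Therefore the orifice discharge = 0.14130 m^3/s.


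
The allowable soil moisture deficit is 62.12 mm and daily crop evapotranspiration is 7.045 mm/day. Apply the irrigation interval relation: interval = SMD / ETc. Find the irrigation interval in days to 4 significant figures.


interval = 62.12 / 7.045 = 8.818 days
Therefore the irrigation interval = 8.818 days.


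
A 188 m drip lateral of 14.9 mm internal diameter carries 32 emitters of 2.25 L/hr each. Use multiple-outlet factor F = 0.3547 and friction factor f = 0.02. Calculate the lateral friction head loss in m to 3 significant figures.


Approach: apply Darcy-Weisbach with the multiple-outlet F-factor, Q = n*q/(3600*1000) m^3/s; v = Q/A; hf = F*f*(L/D)*(v^2/(2g)).
Q = 32*2.25/(3600*1000) = 2.0000e-05 m^3/s
A = pi*(14.9e-3/2)^2 = 1.7437e-04 m^2, so v = Q/A = 0.11470 m/s
hf = 0.3547*0.02*(188/0.0149)*(0.11470^2/(2*9.81)) = 0.0600 m
Therefore the lateral friction head loss = 0.0600 m.


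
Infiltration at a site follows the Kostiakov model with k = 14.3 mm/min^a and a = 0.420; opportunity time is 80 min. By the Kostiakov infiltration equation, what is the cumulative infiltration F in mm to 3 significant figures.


Approach: apply the Kostiakov infiltration equation, F = k*t^a.
F = 14.3 * 80^0.420 = 90.1 mm
Therefore the cumulative infiltration F = 90.1 mm.


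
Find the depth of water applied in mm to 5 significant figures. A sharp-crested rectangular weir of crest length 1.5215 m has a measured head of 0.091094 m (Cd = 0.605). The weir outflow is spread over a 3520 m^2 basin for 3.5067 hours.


Approach: apply the rectangular weir equation with a volume-to-depth conversion, Q = (2/3)*Cd*L*sqrt(2g)*H^1.5; d = Q*t/A * 1000.
Step 1 — weir discharge:
  Q = (2/3)*0.605*1.5215*sqrt(2*9.81)*0.091094^1.5 = 0.07473435 m^3/s
Step 2 — volume: V = 0.07473435 * 3.5067*3600 = 943.4553 m^3
Step 3 — depth: d = V/A * 1000 = 943.4553/3520 * 1000 = 268.03 mm
Therefore the depth of water applied = 268.03 mm.


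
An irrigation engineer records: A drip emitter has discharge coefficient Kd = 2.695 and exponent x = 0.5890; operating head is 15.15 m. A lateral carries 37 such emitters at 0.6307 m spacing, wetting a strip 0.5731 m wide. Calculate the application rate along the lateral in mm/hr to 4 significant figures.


Approach: apply the emitter equation with a lateral mass balance, q = Kd*h^x; Q = n*q; rate = Q/(n*spacing*width).
Step 1 — single emitter flow (q = Kd*h^x):
  q = 2.695 * 15.15^0.5890 = 13.3605 L/hr
Step 2 — total lateral flow: Q = 37 * 13.3605 = 494.337 L/hr
Step 3 — wetted area: A = 37 * 0.6307 * 0.5731 = 13.3738 m^2
Step 4 — application rate: Q/A = 494.337/13.3738 = 36.96 mm/hr
Therefore the application rate along the lateral = 36.96 mm/hr.


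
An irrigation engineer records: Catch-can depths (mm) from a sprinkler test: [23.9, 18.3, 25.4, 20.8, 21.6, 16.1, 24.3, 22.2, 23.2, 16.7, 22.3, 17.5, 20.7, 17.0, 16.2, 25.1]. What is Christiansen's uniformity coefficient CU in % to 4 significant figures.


Approach: apply Christiansen's uniformity coefficient, CU = (1 - mean_abs_deviation/mean)*100.
mean = 20.7063 mm
mean |d_i - mean| = 2.80547 mm
CU = (1 - 2.80547/20.7063)*100 = 86.45 %
Therefore Christiansen's uniformity coefficient CU = 86.45 %.


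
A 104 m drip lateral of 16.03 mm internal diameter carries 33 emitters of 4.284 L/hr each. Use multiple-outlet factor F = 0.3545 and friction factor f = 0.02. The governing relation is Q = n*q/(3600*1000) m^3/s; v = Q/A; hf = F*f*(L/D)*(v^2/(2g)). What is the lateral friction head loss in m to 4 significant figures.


Q = 33*4.284/(3600*1000) = 3.92700e-05 m^3/s
A = pi*(16.03e-3/2)^2 = 2.01817e-04 m^2, so v = Q/A = 0.194583 m/s
hf = 0.3545*0.02*(104/0.01603)*(0.194583^2/(2*9.81)) = 0.08877 m
Therefore the lateral friction head loss = 0.08877 m.


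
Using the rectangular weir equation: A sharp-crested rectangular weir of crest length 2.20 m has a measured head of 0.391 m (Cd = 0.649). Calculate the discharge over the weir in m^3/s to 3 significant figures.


Approach: apply the rectangular weir equation, Q = (2/3)*Cd*L*sqrt(2g)*H^1.5.
Q = (2/3)*0.649*2.20*sqrt(2*9.81)*0.391^1.5 = 1.03 m^3/s
Therefore the discharge over the weir = 1.03 m^3/s.


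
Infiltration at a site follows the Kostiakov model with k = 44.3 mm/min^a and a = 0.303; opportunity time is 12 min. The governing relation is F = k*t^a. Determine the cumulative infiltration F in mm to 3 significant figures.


F = 44.3 * 12^0.303 = 94.1 mm
Therefore the cumulative infiltration F = 94.1 mm.


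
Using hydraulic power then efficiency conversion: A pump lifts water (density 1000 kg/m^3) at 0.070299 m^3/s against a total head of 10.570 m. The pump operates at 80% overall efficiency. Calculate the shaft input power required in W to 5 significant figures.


Approach: apply hydraulic power then efficiency conversion, P = rho*g*Q*H; P_in = P/eta.
Step 1 — hydraulic power (P = rho*g*Q*H):
  P = 1000 * 9.81 * 0.070299 * 10.570 = 7289.423 W
Step 2 — input power: P_in = P/eta = 7289.423 / 0.8 = 9111.8 W
Therefore the shaft input power required = 9111.8 W.


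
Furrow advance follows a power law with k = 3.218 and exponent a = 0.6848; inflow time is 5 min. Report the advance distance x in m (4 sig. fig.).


Approach: apply the power-law advance function, x = k*t^a.
x = 3.218 * 5^0.6848 = 9.688 m
Therefore the advance distance x = 9.688 m.


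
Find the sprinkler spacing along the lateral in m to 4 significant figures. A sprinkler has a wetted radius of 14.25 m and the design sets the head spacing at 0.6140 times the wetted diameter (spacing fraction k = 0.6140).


Approach: apply the sprinkler spacing rule (spacing as a fraction of wetted diameter), S = k*(2*R).
S = 0.6140 * (2 * 14.25) = 17.50 m
Therefore the sprinkler spacing along the lateral = 17.50 m.


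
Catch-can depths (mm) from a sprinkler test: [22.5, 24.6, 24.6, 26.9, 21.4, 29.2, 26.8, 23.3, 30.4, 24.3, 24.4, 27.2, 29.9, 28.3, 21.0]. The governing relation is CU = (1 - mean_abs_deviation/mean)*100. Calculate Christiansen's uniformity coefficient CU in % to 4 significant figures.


mean = 25.6533 mm
mean |d_i - mean| = 2.55022 mm
CU = (1 - 2.55022/25.6533)*100 = 90.06 %
Therefore Christiansen's uniformity coefficient CU = 90.06 %.
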